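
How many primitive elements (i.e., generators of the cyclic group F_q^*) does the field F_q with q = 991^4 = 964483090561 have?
There are φ(964483090560) = 226271232000 primitive elements

F_q^* is cyclic of order q - 1 = 964483090560. A cyclic group of order m has exactly φ(m) generators. Here m = 964483090560 = 2^7 · 3^2 · 5 · 11 · 31 · 491041, so the number of primitive elements is φ(964483090560) = 226271232000.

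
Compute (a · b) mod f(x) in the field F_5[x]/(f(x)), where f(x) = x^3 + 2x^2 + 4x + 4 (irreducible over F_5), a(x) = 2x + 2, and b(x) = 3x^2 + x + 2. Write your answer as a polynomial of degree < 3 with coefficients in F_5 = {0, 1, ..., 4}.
a · b ≡ x^2 + 2x (mod f(x))

Multiply in F_5[x]: a(x)·b(x) = (2x + 2)·(3x^2 + x + 2) = x^3 + 3x^2 + x + 4. This has degree ≥ 3, so divide by f(x) over F_5: x^3 + 3x^2 + x + 4 = (1)·(x^3 + 2x^2 + 4x + 4) + (x^2 + 2x). Hence a·b ≡ x^2 + 2x (mod f). (F_5[x]/(f) is a field with 5^3 = 125 elements since f is irreducible of degree 3.)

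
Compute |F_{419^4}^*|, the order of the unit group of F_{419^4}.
|F_{419^4}^*| = 30821664720

F_{419^4} has 419^4 = 30821664721 elements; its multiplicative group consists of all nonzero elements, so |F_{419^4}^*| = 30821664721 - 1 = 30821664720. (It is cyclic since any finite subgroup of the multiplicative group of a field is cyclic.)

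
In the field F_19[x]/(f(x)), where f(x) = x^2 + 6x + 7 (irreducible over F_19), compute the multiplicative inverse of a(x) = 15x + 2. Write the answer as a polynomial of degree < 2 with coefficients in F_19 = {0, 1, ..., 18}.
a(x)^(-1) ≡ 13x + 18 (mod f(x))

Since f is irreducible over F_19, F_19[x]/(f) is a field and a(x) ≠ 0 has an inverse. Apply the extended Euclidean algorithm to f(x) and a(x) in F_19[x]: f(x) = (14x + 15)·a(x) + (15). The last nonzero remainder is the constant 15 = gcd(f, a) in F_19. Back-substituting through the division chain expresses 15 = s(x)·a(x) + t(x)·f(x) with s(x) ≡ 5x + 4 (mod f), so (5x + 4)·a(x) ≡ 15 (mod f). Multiplying by 15^(-1) ≡ 14 in F_19 gives a(x)^(-1) ≡ 14·(5x + 4) ≡ 13x + 18 (mod f). Check: (15x + 2)·(13x + 18) = 5x^2 + 11x + 17 ≡ 1 (mod x^2 + 6x + 7).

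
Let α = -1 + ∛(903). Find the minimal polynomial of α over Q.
m_α(x) = x^3 + 3x^2 + 3x - 902

Set β = α + 1 = ∛(903), so β^3 = 903. Then (α + 1)^3 - 903 = 0, i.e. α is a root of g(x) = (x + 1)^3 - 903 = x^3 + 3x^2 + 3x - 902. Since g(x) = h(x + 1) where h(x) = x^3 - 903, and h is irreducible over Q (because 903 is not a perfect cube, so h has no rational root, and a monic cubic with no rational root is irreducible), g is also irreducible (irreducibility is preserved under the substitution x → x + 1). Hence m_α(x) = x^3 + 3x^2 + 3x - 902.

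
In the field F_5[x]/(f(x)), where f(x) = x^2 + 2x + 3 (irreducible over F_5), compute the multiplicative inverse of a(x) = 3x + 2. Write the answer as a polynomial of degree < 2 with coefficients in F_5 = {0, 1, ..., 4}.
a(x)^(-1) ≡ 3x + 4 (mod f(x))

Since f is irreducible over F_5, F_5[x]/(f) is a field and a(x) ≠ 0 has an inverse. Apply the extended Euclidean algorithm to f(x) and a(x) in F_5[x]: f(x) = (2x + 1)·a(x) + (1). The last nonzero remainder is the constant 1 = gcd(f, a) in F_5. Back-substituting through the division chain expresses 1 = s(x)·a(x) + t(x)·f(x) with s(x) ≡ 3x + 4 (mod f), so a(x)^(-1) ≡ s(x) = 3x + 4 (mod f). Check: (3x + 2)·(3x + 4) = 4x^2 + 3x + 3 ≡ 1 (mod x^2 + 2x + 3).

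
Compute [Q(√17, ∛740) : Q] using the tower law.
[Q(√17, ∛740) : Q] = 6

Let L = Q(√17, ∛740). Since Q(√17) ⊂ L and [Q(√17):Q] = 2, the tower law gives 2 | [L:Q]. Likewise Q(∛740) ⊂ L with [Q(∛740):Q] = 3 (because 740 is not a perfect cube), so 3 | [L:Q]. As gcd(2,3) = 1, [L:Q] is divisible by 6. Conversely L is generated over Q by √17 and ∛740, so [L:Q] ≤ 2·3 = 6. Therefore [Q(√17, ∛740) : Q] = 6.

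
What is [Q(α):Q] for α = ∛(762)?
[Q(α):Q] = 3

The minimal polynomial of α is x^3 - 762, irreducible over Q since 762 is not a perfect cube (so x^3 - 762 has no rational root). Hence [Q(α):Q] = deg(m_α) = 3.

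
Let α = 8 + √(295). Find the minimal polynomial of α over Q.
m_α(x) = x^2 - 16x - 231

From α - 8 = √(295), squaring gives (α - 8)^2 = 295, i.e. α^2 - 16α + 64 = 295, so α^2 - 16α - 231 = 0. The discriminant of x^2 - 16x - 231 is (-16)^2 - 4·(-231) = 256 + 924 = 1180, and 4·(295) is not a perfect square in Q since 295 is squarefree and ≠ 1. Hence x^2 - 16x - 231 is irreducible over Q and is the minimal polynomial of α.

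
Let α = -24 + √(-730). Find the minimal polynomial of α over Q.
m_α(x) = x^2 + 48x + 1306

From α + 24 = √(-730), squaring gives (α + 24)^2 = -730, i.e. α^2 + 48α + 576 = -730, so α^2 + 48α + 1306 = 0. The discriminant of x^2 + 48x + 1306 is (48)^2 - 4·(1306) = 2304 - 5224 = -2920, and 4·(-730) is not a perfect square in Q since -730 is squarefree and ≠ 1. Hence x^2 + 48x + 1306 is irreducible over Q and is the minimal polynomial of α.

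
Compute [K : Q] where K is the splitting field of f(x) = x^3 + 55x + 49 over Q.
[K : Q] = 6

By the rational root test, any rational root of the monic integer polynomial f(x) = x^3 + 55x + 49 must be an integer dividing the constant term 49, i.e. one of ±{1, 7, 49}. Evaluating: f(1) = 105, f(-1) = -7, f(7) = 777, f(-7) = -679, f(49) = 120393, f(-49) = -120295; none is 0, so f has no rational root and is therefore irreducible over Q (a cubic with no linear factor over a field is irreducible). For an irreducible cubic, the Galois group is A_3 or S_3 according as the discriminant disc(f) = -4a^3 - 27b^2 = -4·(55)^3 - 27·(49)^2 = -730327 is or is not a square in Q. Here disc(f) = -730327 is not a perfect square in Q, so the Galois group of f over Q is not contained in A_3 and must be all of S_3. The splitting field has degree |S_3| = 6 over Q, so [K : Q] = 6.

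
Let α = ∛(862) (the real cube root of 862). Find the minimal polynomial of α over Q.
m_α(x) = x^3 - 862

α satisfies α^3 = 862, so x^3 - 862 annihilates α. By the rational root test, a rational root p/q (in lowest terms) of x^3 - 862 would satisfy p^3 = 862 q^3, forcing q = 1 and p^3 = 862; but 862 is not a perfect cube, contradiction. A monic cubic over Q with no rational root is irreducible (any nontrivial factorization would include a linear factor). Hence x^3 - 862 is the minimal polynomial of α, and in particular [Q(α):Q] = 3.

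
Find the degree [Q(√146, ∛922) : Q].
[Q(√146, ∛922) : Q] = 6

Let L = Q(√146, ∛922). Since Q(√146) ⊂ L and [Q(√146):Q] = 2, the tower law gives 2 | [L:Q]. Likewise Q(∛922) ⊂ L with [Q(∛922):Q] = 3 (because 922 is not a perfect cube), so 3 | [L:Q]. As gcd(2,3) = 1, [L:Q] is divisible by 6. Conversely L is generated over Q by √146 and ∛922, so [L:Q] ≤ 2·3 = 6. Therefore [Q(√146, ∛922) : Q] = 6.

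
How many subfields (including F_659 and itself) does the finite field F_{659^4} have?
F_{659^4} has 3 subfields

The subfields of F_{p^n} are exactly the fields F_{p^d} for d | n (each is the fixed field of the unique index-d subgroup of Gal(F_{p^n}/F_p) ≅ Z/nZ). The divisors of n = 4 are {1, 2, 4}, giving 3 subfields: F_{659^1}, F_{659^2}, F_{659^4}.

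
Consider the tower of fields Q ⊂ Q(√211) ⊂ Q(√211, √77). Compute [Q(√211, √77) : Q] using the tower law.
[Q(√211, √77) : Q] = 4

[Q(√211):Q] = 2 (min poly x^2 - 211, irreducible since 211 is squarefree > 1). For the top step, suppose √77 ∈ Q(√211), say √77 = c + d√211 with c, d ∈ Q. Squaring: 77 = c^2 + 211d^2 + 2cd√211. Since √211 ∉ Q this forces 2cd = 0. If d = 0 then √77 = c ∈ Q, contradicting 77 squarefree > 1. If c = 0 then 77 = 211d^2, so 211·77 = (211d)^2 is a perfect square in Q — but 211·77 = 16247 is not a perfect square (since 211 and 77 are distinct squarefree integers). Contradiction. Hence √77 ∉ Q(√211), so x^2 - 77 stays irreducible over Q(√211) and [Q(√211, √77) : Q(√211)] = 2. By the tower law, [Q(√211, √77) : Q] = 2 · 2 = 4.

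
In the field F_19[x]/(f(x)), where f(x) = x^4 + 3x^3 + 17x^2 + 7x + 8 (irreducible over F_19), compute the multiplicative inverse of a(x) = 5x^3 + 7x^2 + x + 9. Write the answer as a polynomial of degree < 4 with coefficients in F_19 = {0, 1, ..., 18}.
a(x)^(-1) ≡ x^3 + 5x + 7 (mod f(x))

Since f is irreducible over F_19, F_19[x]/(f) is a field and a(x) ≠ 0 has an inverse. Apply the extended Euclidean algorithm to f(x) and a(x) in F_19[x]: f(x) = (4x + 14)·a(x) + (10x^2 + 14x + 15);  a(x) = (10x)·(10x^2 + 14x + 15) + (3x + 9);  (10x^2 + 14x + 15) = (16x + 1)·(3x + 9) + (6). The last nonzero remainder is the constant 6 = gcd(f, a) in F_19. Back-substituting through the division chain expresses 6 = s(x)·a(x) + t(x)·f(x) with s(x) ≡ 6x^3 + 11x + 4 (mod f), so (6x^3 + 11x + 4)·a(x) ≡ 6 (mod f). Multiplying by 6^(-1) ≡ 16 in F_19 gives a(x)^(-1) ≡ 16·(6x^3 + 11x + 4) ≡ x^3 + 5x + 7 (mod f). Check: (5x^3 + 7x^2 + x + 9)·(x^3 + 5x + 7) = 5x^6 + 7x^5 + 7x^4 + 3x^3 + 16x^2 + 14x + 6 ≡ 1 (mod x^4 + 3x^3 + 17x^2 + 7x + 8).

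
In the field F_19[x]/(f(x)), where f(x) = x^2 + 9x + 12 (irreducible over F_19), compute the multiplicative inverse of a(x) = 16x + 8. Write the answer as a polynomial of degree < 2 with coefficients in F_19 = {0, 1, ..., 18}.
a(x)^(-1) ≡ 17x + 2 (mod f(x))

Since f is irreducible over F_19, F_19[x]/(f) is a field and a(x) ≠ 0 has an inverse. Apply the extended Euclidean algorithm to f(x) and a(x) in F_19[x]: f(x) = (6x + 13)·a(x) + (3). The last nonzero remainder is the constant 3 = gcd(f, a) in F_19. Back-substituting through the division chain expresses 3 = s(x)·a(x) + t(x)·f(x) with s(x) ≡ 13x + 6 (mod f), so (13x + 6)·a(x) ≡ 3 (mod f). Multiplying by 3^(-1) ≡ 13 in F_19 gives a(x)^(-1) ≡ 13·(13x + 6) ≡ 17x + 2 (mod f). Check: (16x + 8)·(17x + 2) = 6x^2 + 16x + 16 ≡ 1 (mod x^2 + 9x + 12).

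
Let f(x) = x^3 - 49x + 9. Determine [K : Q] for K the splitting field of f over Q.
[K : Q] = 6

By the rational root test, any rational root of the monic integer polynomial f(x) = x^3 - 49x + 9 must be an integer dividing the constant term 9, i.e. one of ±{1, 3, 9}. Evaluating: f(1) = -39, f(-1) = 57, f(3) = -111, f(-3) = 129, f(9) = 297, f(-9) = -279; none is 0, so f has no rational root and is therefore irreducible over Q (a cubic with no linear factor over a field is irreducible). For an irreducible cubic, the Galois group is A_3 or S_3 according as the discriminant disc(f) = -4a^3 - 27b^2 = -4·(-49)^3 - 27·(9)^2 = 468409 is or is not a square in Q. Here disc(f) = 468409 is not a perfect square in Q, so the Galois group of f over Q is not contained in A_3 and must be all of S_3. The splitting field has degree |S_3| = 6 over Q, so [K : Q] = 6.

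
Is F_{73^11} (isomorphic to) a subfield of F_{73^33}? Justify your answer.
Yes: F_{73^11} is a subfield of F_{73^33}

F_{p^m} embeds in F_{p^n} iff m | n (since F_{p^n} is the splitting field of x^(p^n) - x, and F_{p^m} ⊂ F_{p^n} forces p^n to be a power of p^m, i.e. m | n; conversely if m | n then every root of x^(p^m) - x is a root of x^(p^n) - x). Here 11 | 33 (since 33 = 3·11), so F_{73^11} is a subfield of F_{73^33}, and [F_{73^33} : F_{73^11}] = 33/11 = 3.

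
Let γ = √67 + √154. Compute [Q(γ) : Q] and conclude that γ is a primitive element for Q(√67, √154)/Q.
[Q(γ) : Q] = 4 (equivalently, Q(γ) = Q(√67, √154))

Obviously Q(γ) ⊆ Q(√67, √154), and [Q(√67, √154):Q] = 4 (since 67, 154 are distinct squarefree integers > 1 with 10318 not a perfect square). To show equality we compute the minimal polynomial of γ. From γ = √67 + √154: γ^2 = 67 + 2√(10318) + 154 = 221 + 2√(10318), so γ^2 - 221 = 2√(10318); squaring, (γ^2 - 221)^2 = 4·10318, i.e. γ^4 - 442γ^2 + 48841 - 41272 = 0, i.e. γ^4 - 442γ^2 + 7569 = 0. So γ is a root of x^4 - 442x^2 + 7569. This polynomial is irreducible over Q: it has no rational root (each ±√67 ± √154 is irrational), and any factorization into two quadratics over Q would force √(10318) ∈ Q (pairing opposite roots) or √67, √154 ∈ Q (other pairings), all impossible. Hence [Q(γ):Q] = 4 = [Q(√67, √154):Q], so Q(γ) = Q(√67, √154).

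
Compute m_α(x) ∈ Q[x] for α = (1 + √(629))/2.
m_α(x) = x^2 - x - 157

From 2α - 1 = √(629), squaring gives (2α - 1)^2 = 629, i.e. 4α^2 - 4α + 1 = 629, so α^2 - α + (1 - 629)/4 = 0. Since 629 ≡ 1 (mod 4), (1 - 629)/4 = -157 ∈ Z. The polynomial x^2 - x - 157 has discriminant 1 - 4·(-157) = 629, which is not a perfect square in Q (d = 629 is squarefree and ≠ 1), so x^2 - x - 157 is irreducible over Q. It is the minimal polynomial of α.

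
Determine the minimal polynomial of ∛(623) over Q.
m_α(x) = x^3 - 623

α satisfies α^3 = 623, so x^3 - 623 annihilates α. By the rational root test, a rational root p/q (in lowest terms) of x^3 - 623 would satisfy p^3 = 623 q^3, forcing q = 1 and p^3 = 623; but 623 is not a perfect cube, contradiction. A monic cubic over Q with no rational root is irreducible (any nontrivial factorization would include a linear factor). Hence x^3 - 623 is the minimal polynomial of α, and in particular [Q(α):Q] = 3.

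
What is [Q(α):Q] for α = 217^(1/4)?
[Q(α):Q] = 4

α is a root of x^4 - 217. By Eisenstein's criterion at the prime p = 7 (which divides the constant term 217 but p^2 = 49 does not, since 217 is squarefree), x^4 - 217 is irreducible over Q. Hence [Q(α):Q] = 4.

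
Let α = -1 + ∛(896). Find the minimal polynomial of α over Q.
m_α(x) = x^3 + 3x^2 + 3x - 895

Set β = α + 1 = ∛(896), so β^3 = 896. Then (α + 1)^3 - 896 = 0, i.e. α is a root of g(x) = (x + 1)^3 - 896 = x^3 + 3x^2 + 3x - 895. Since g(x) = h(x + 1) where h(x) = x^3 - 896, and h is irreducible over Q (because 896 is not a perfect cube, so h has no rational root, and a monic cubic with no rational root is irreducible), g is also irreducible (irreducibility is preserved under the substitution x → x + 1). Hence m_α(x) = x^3 + 3x^2 + 3x - 895.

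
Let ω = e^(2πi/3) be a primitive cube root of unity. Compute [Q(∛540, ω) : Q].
[Q(∛540, ω) : Q] = 6

[Q(∛540):Q] = 3 (min poly x^3 - 540, irreducible since 540 is not a perfect cube). [Q(ω):Q] = 2 (min poly x^2 + x + 1). Since Q(∛540) ⊂ R and ω ∉ R, we have ω ∉ Q(∛540), so x^2 + x + 1 remains irreducible over Q(∛540) and [Q(∛540, ω) : Q(∛540)] = 2. By the tower law, [Q(∛540, ω) : Q] = 3 · 2 = 6. (In fact Q(∛540, ω) is the splitting field of x^3 - 540 over Q.)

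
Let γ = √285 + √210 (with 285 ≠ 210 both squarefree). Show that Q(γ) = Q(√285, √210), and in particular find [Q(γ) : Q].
[Q(γ) : Q] = 4 (equivalently, Q(γ) = Q(√285, √210))

Obviously Q(γ) ⊆ Q(√285, √210), and [Q(√285, √210):Q] = 4 (since 285, 210 are distinct squarefree integers > 1 with 59850 not a perfect square). To show equality we compute the minimal polynomial of γ. From γ = √285 + √210: γ^2 = 285 + 2√(59850) + 210 = 495 + 2√(59850), so γ^2 - 495 = 2√(59850); squaring, (γ^2 - 495)^2 = 4·59850, i.e. γ^4 - 990γ^2 + 245025 - 239400 = 0, i.e. γ^4 - 990γ^2 + 5625 = 0. So γ is a root of x^4 - 990x^2 + 5625. This polynomial is irreducible over Q: it has no rational root (each ±√285 ± √210 is irrational), and any factorization into two quadratics over Q would force √(59850) ∈ Q (pairing opposite roots) or √285, √210 ∈ Q (other pairings), all impossible. Hence [Q(γ):Q] = 4 = [Q(√285, √210):Q], so Q(γ) = Q(√285, √210).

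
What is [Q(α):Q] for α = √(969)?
[Q(α):Q] = 2

[Q(α):Q] equals the degree of the minimal polynomial of α. Here α^2 = 969 and x^2 - 969 is irreducible (d = 969 is squarefree, ≠ 1, hence not a square), so deg(m_α) = 2. Thus [Q(α):Q] = 2.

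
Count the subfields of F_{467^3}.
F_{467^3} has 2 subfields

The subfields of F_{p^n} are exactly the fields F_{p^d} for d | n (each is the fixed field of the unique index-d subgroup of Gal(F_{p^n}/F_p) ≅ Z/nZ). The divisors of n = 3 are {1, 3}, giving 2 subfields: F_{467^1}, F_{467^3}.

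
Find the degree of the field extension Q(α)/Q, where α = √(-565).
[Q(α):Q] = 2

[Q(α):Q] equals the degree of the minimal polynomial of α. Here α^2 = -565 and x^2 + 565 is irreducible (d = -565 is squarefree, ≠ 1, hence not a square), so deg(m_α) = 2. Thus [Q(α):Q] = 2.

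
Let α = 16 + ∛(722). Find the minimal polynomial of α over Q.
m_α(x) = x^3 - 48x^2 + 768x - 4818

Set β = α - 16 = ∛(722), so β^3 = 722. Then (α - 16)^3 - 722 = 0, i.e. α is a root of g(x) = (x - 16)^3 - 722 = x^3 - 48x^2 + 768x - 4818. Since g(x) = h(x - 16) where h(x) = x^3 - 722, and h is irreducible over Q (because 722 is not a perfect cube, so h has no rational root, and a monic cubic with no rational root is irreducible), g is also irreducible (irreducibility is preserved under the substitution x → x - 16). Hence m_α(x) = x^3 - 48x^2 + 768x - 4818.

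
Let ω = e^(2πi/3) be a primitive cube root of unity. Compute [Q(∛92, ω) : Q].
[Q(∛92, ω) : Q] = 6

[Q(∛92):Q] = 3 (min poly x^3 - 92, irreducible since 92 is not a perfect cube). [Q(ω):Q] = 2 (min poly x^2 + x + 1). Since Q(∛92) ⊂ R and ω ∉ R, we have ω ∉ Q(∛92), so x^2 + x + 1 remains irreducible over Q(∛92) and [Q(∛92, ω) : Q(∛92)] = 2. By the tower law, [Q(∛92, ω) : Q] = 3 · 2 = 6. (In fact Q(∛92, ω) is the splitting field of x^3 - 92 over Q.)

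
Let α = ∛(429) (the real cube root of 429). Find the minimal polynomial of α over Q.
m_α(x) = x^3 - 429

α satisfies α^3 = 429, so x^3 - 429 annihilates α. By the rational root test, a rational root p/q (in lowest terms) of x^3 - 429 would satisfy p^3 = 429 q^3, forcing q = 1 and p^3 = 429; but 429 is not a perfect cube, contradiction. A monic cubic over Q with no rational root is irreducible (any nontrivial factorization would include a linear factor). Hence x^3 - 429 is the minimal polynomial of α, and in particular [Q(α):Q] = 3.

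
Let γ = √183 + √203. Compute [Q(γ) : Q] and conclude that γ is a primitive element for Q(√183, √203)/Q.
[Q(γ) : Q] = 4 (equivalently, Q(γ) = Q(√183, √203))

Obviously Q(γ) ⊆ Q(√183, √203), and [Q(√183, √203):Q] = 4 (since 183, 203 are distinct squarefree integers > 1 with 37149 not a perfect square). To show equality we compute the minimal polynomial of γ. From γ = √183 + √203: γ^2 = 183 + 2√(37149) + 203 = 386 + 2√(37149), so γ^2 - 386 = 2√(37149); squaring, (γ^2 - 386)^2 = 4·37149, i.e. γ^4 - 772γ^2 + 148996 - 148596 = 0, i.e. γ^4 - 772γ^2 + 400 = 0. So γ is a root of x^4 - 772x^2 + 400. This polynomial is irreducible over Q: it has no rational root (each ±√183 ± √203 is irrational), and any factorization into two quadratics over Q would force √(37149) ∈ Q (pairing opposite roots) or √183, √203 ∈ Q (other pairings), all impossible. Hence [Q(γ):Q] = 4 = [Q(√183, √203):Q], so Q(γ) = Q(√183, √203).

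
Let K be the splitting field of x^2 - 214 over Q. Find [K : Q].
[K : Q] = 2

f(x) = x^2 - 214 factors as (x - √214)(x + √214). The splitting field is K = Q(√214). Since 214 is squarefree and > 1, it is not a perfect square, so x^2 - 214 is irreducible over Q and [Q(√214) : Q] = 2. Hence [K : Q] = 2.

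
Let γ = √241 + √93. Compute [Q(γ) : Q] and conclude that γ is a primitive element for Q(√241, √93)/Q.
[Q(γ) : Q] = 4 (equivalently, Q(γ) = Q(√241, √93))

Obviously Q(γ) ⊆ Q(√241, √93), and [Q(√241, √93):Q] = 4 (since 241, 93 are distinct squarefree integers > 1 with 22413 not a perfect square). To show equality we compute the minimal polynomial of γ. From γ = √241 + √93: γ^2 = 241 + 2√(22413) + 93 = 334 + 2√(22413), so γ^2 - 334 = 2√(22413); squaring, (γ^2 - 334)^2 = 4·22413, i.e. γ^4 - 668γ^2 + 111556 - 89652 = 0, i.e. γ^4 - 668γ^2 + 21904 = 0. So γ is a root of x^4 - 668x^2 + 21904. This polynomial is irreducible over Q: it has no rational root (each ±√241 ± √93 is irrational), and any factorization into two quadratics over Q would force √(22413) ∈ Q (pairing opposite roots) or √241, √93 ∈ Q (other pairings), all impossible. Hence [Q(γ):Q] = 4 = [Q(√241, √93):Q], so Q(γ) = Q(√241, √93).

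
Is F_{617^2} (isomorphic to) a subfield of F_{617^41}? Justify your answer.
No: F_{617^2} is not a subfield of F_{617^41}

F_{p^m} embeds in F_{p^n} iff m | n. Here 2 ∤ 41 (since 41 = 20·2 + 1 with remainder 1 ≠ 0), so F_{617^2} is not a subfield of F_{617^41}. Equivalently: if it were, the tower law would give 2 = [F_{617^2}:F_617] dividing [F_{617^41}:F_617] = 41, contradiction.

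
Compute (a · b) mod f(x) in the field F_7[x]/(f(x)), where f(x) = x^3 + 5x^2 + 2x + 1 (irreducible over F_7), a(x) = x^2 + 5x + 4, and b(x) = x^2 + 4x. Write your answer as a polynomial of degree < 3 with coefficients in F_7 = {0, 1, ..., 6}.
a · b ≡ 2x^2 + 3 (mod f(x))

Multiply in F_7[x]: a(x)·b(x) = (x^2 + 5x + 4)·(x^2 + 4x) = x^4 + 2x^3 + 3x^2 + 2x. This has degree ≥ 3, so divide by f(x) over F_7: x^4 + 2x^3 + 3x^2 + 2x = (x + 4)·(x^3 + 5x^2 + 2x + 1) + (2x^2 + 3). Hence a·b ≡ 2x^2 + 3 (mod f). (F_7[x]/(f) is a field with 7^3 = 343 elements since f is irreducible of degree 3.)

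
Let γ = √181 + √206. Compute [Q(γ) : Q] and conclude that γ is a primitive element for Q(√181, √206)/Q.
[Q(γ) : Q] = 4 (equivalently, Q(γ) = Q(√181, √206))

Obviously Q(γ) ⊆ Q(√181, √206), and [Q(√181, √206):Q] = 4 (since 181, 206 are distinct squarefree integers > 1 with 37286 not a perfect square). To show equality we compute the minimal polynomial of γ. From γ = √181 + √206: γ^2 = 181 + 2√(37286) + 206 = 387 + 2√(37286), so γ^2 - 387 = 2√(37286); squaring, (γ^2 - 387)^2 = 4·37286, i.e. γ^4 - 774γ^2 + 149769 - 149144 = 0, i.e. γ^4 - 774γ^2 + 625 = 0. So γ is a root of x^4 - 774x^2 + 625. This polynomial is irreducible over Q: it has no rational root (each ±√181 ± √206 is irrational), and any factorization into two quadratics over Q would force √(37286) ∈ Q (pairing opposite roots) or √181, √206 ∈ Q (other pairings), all impossible. Hence [Q(γ):Q] = 4 = [Q(√181, √206):Q], so Q(γ) = Q(√181, √206).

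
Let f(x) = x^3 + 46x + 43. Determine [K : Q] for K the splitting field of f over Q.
[K : Q] = 6

By the rational root test, any rational root of the monic integer polynomial f(x) = x^3 + 46x + 43 must be an integer dividing the constant term 43, i.e. one of ±{1, 43}. Evaluating: f(1) = 90, f(-1) = -4, f(43) = 81528, f(-43) = -81442; none is 0, so f has no rational root and is therefore irreducible over Q (a cubic with no linear factor over a field is irreducible). For an irreducible cubic, the Galois group is A_3 or S_3 according as the discriminant disc(f) = -4a^3 - 27b^2 = -4·(46)^3 - 27·(43)^2 = -439267 is or is not a square in Q. Here disc(f) = -439267 is not a perfect square in Q, so the Galois group of f over Q is not contained in A_3 and must be all of S_3. The splitting field has degree |S_3| = 6 over Q, so [K : Q] = 6.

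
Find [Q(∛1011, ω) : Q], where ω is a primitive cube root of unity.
[Q(∛1011, ω) : Q] = 6

[Q(∛1011):Q] = 3 (min poly x^3 - 1011, irreducible since 1011 is not a perfect cube). [Q(ω):Q] = 2 (min poly x^2 + x + 1). Since Q(∛1011) ⊂ R and ω ∉ R, we have ω ∉ Q(∛1011), so x^2 + x + 1 remains irreducible over Q(∛1011) and [Q(∛1011, ω) : Q(∛1011)] = 2. By the tower law, [Q(∛1011, ω) : Q] = 3 · 2 = 6. (In fact Q(∛1011, ω) is the splitting field of x^3 - 1011 over Q.)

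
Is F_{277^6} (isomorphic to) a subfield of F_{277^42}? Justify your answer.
Yes: F_{277^6} is a subfield of F_{277^42}

F_{p^m} embeds in F_{p^n} iff m | n (since F_{p^n} is the splitting field of x^(p^n) - x, and F_{p^m} ⊂ F_{p^n} forces p^n to be a power of p^m, i.e. m | n; conversely if m | n then every root of x^(p^m) - x is a root of x^(p^n) - x). Here 6 | 42 (since 42 = 7·6), so F_{277^6} is a subfield of F_{277^42}, and [F_{277^42} : F_{277^6}] = 42/6 = 7.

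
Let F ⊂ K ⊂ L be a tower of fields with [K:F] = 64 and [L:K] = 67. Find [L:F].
[L:F] = 4288

The tower law says that for any tower of field extensions F ⊂ K ⊂ L with finite degrees, [L:F] = [L:K] · [K:F]. Here this gives [L:F] = 67 · 64 = 4288.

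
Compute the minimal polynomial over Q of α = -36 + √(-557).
m_α(x) = x^2 + 72x + 1853

From α + 36 = √(-557), squaring gives (α + 36)^2 = -557, i.e. α^2 + 72α + 1296 = -557, so α^2 + 72α + 1853 = 0. The discriminant of x^2 + 72x + 1853 is (72)^2 - 4·(1853) = 5184 - 7412 = -2228, and 4·(-557) is not a perfect square in Q since -557 is squarefree and ≠ 1. Hence x^2 + 72x + 1853 is irreducible over Q and is the minimal polynomial of α.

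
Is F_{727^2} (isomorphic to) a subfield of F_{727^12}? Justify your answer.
Yes: F_{727^2} is a subfield of F_{727^12}

F_{p^m} embeds in F_{p^n} iff m | n (since F_{p^n} is the splitting field of x^(p^n) - x, and F_{p^m} ⊂ F_{p^n} forces p^n to be a power of p^m, i.e. m | n; conversely if m | n then every root of x^(p^m) - x is a root of x^(p^n) - x). Here 2 | 12 (since 12 = 6·2), so F_{727^2} is a subfield of F_{727^12}, and [F_{727^12} : F_{727^2}] = 12/2 = 6.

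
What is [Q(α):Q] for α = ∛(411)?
[Q(α):Q] = 3

The minimal polynomial of α is x^3 - 411, irreducible over Q since 411 is not a perfect cube (so x^3 - 411 has no rational root). Hence [Q(α):Q] = deg(m_α) = 3.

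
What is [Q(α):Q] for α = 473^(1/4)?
[Q(α):Q] = 4

α is a root of x^4 - 473. By Eisenstein's criterion at the prime p = 11 (which divides the constant term 473 but p^2 = 121 does not, since 473 is squarefree), x^4 - 473 is irreducible over Q. Hence [Q(α):Q] = 4.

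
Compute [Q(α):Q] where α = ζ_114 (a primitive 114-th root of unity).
[Q(α):Q] = 36

The minimal polynomial of ζ_114 over Q is the 114-th cyclotomic polynomial Φ_114(x), which is irreducible over Q and has degree φ(114) = 36. Hence [Q(α):Q] = φ(114) = 36.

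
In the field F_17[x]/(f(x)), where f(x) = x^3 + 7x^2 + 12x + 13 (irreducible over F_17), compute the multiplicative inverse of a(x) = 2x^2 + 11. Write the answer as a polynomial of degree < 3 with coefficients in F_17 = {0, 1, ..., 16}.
a(x)^(-1) ≡ 10x^2 + 2x + 14 (mod f(x))

Since f is irreducible over F_17, F_17[x]/(f) is a field and a(x) ≠ 0 has an inverse. Apply the extended Euclidean algorithm to f(x) and a(x) in F_17[x]: f(x) = (9x + 12)·a(x) + (15x);  a(x) = (16x)·(15x) + (11). The last nonzero remainder is the constant 11 = gcd(f, a) in F_17. Back-substituting through the division chain expresses 11 = s(x)·a(x) + t(x)·f(x) with s(x) ≡ 8x^2 + 5x + 1 (mod f), so (8x^2 + 5x + 1)·a(x) ≡ 11 (mod f). Multiplying by 11^(-1) ≡ 14 in F_17 gives a(x)^(-1) ≡ 14·(8x^2 + 5x + 1) ≡ 10x^2 + 2x + 14 (mod f). Check: (2x^2 + 11)·(10x^2 + 2x + 14) = 3x^4 + 4x^3 + 2x^2 + 5x + 1 ≡ 1 (mod x^3 + 7x^2 + 12x + 13).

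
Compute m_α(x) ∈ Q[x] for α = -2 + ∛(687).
m_α(x) = x^3 + 6x^2 + 12x - 679

Set β = α + 2 = ∛(687), so β^3 = 687. Then (α + 2)^3 - 687 = 0, i.e. α is a root of g(x) = (x + 2)^3 - 687 = x^3 + 6x^2 + 12x - 679. Since g(x) = h(x + 2) where h(x) = x^3 - 687, and h is irreducible over Q (because 687 is not a perfect cube, so h has no rational root, and a monic cubic with no rational root is irreducible), g is also irreducible (irreducibility is preserved under the substitution x → x + 2). Hence m_α(x) = x^3 + 6x^2 + 12x - 679.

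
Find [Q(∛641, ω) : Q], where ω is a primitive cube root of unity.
[Q(∛641, ω) : Q] = 6

[Q(∛641):Q] = 3 (min poly x^3 - 641, irreducible since 641 is not a perfect cube). [Q(ω):Q] = 2 (min poly x^2 + x + 1). Since Q(∛641) ⊂ R and ω ∉ R, we have ω ∉ Q(∛641), so x^2 + x + 1 remains irreducible over Q(∛641) and [Q(∛641, ω) : Q(∛641)] = 2. By the tower law, [Q(∛641, ω) : Q] = 3 · 2 = 6. (In fact Q(∛641, ω) is the splitting field of x^3 - 641 over Q.)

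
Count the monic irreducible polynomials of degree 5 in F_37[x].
There are 13868784 monic irreducible polynomials of degree 5 over F_37

Each element of F_{37^5} that lies in no proper subfield is a root of exactly one monic irreducible of degree 5 over F_37, and each such polynomial has 5 distinct roots in F_{37^5}. By Möbius inversion the count is N_37(5) = (1/5) Σ_{d|5} μ(5/d) · 37^d = (1/5)(μ(5)·37^1 + μ(1)·37^5) = 69343920/5 = 13868784.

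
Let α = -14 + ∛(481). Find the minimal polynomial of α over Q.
m_α(x) = x^3 + 42x^2 + 588x + 2263

Set β = α + 14 = ∛(481), so β^3 = 481. Then (α + 14)^3 - 481 = 0, i.e. α is a root of g(x) = (x + 14)^3 - 481 = x^3 + 42x^2 + 588x + 2263. Since g(x) = h(x + 14) where h(x) = x^3 - 481, and h is irreducible over Q (because 481 is not a perfect cube, so h has no rational root, and a monic cubic with no rational root is irreducible), g is also irreducible (irreducibility is preserved under the substitution x → x + 14). Hence m_α(x) = x^3 + 42x^2 + 588x + 2263.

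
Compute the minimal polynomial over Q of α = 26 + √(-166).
m_α(x) = x^2 - 52x + 842

From α - 26 = √(-166), squaring gives (α - 26)^2 = -166, i.e. α^2 - 52α + 676 = -166, so α^2 - 52α + 842 = 0. The discriminant of x^2 - 52x + 842 is (-52)^2 - 4·(842) = 2704 - 3368 = -664, and 4·(-166) is not a perfect square in Q since -166 is squarefree and ≠ 1. Hence x^2 - 52x + 842 is irreducible over Q and is the minimal polynomial of α.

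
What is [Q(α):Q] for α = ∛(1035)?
[Q(α):Q] = 3

The minimal polynomial of α is x^3 - 1035, irreducible over Q since 1035 is not a perfect cube (so x^3 - 1035 has no rational root). Hence [Q(α):Q] = deg(m_α) = 3.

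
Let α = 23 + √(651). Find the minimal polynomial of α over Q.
m_α(x) = x^2 - 46x - 122

From α - 23 = √(651), squaring gives (α - 23)^2 = 651, i.e. α^2 - 46α + 529 = 651, so α^2 - 46α - 122 = 0. The discriminant of x^2 - 46x - 122 is (-46)^2 - 4·(-122) = 2116 + 488 = 2604, and 4·(651) is not a perfect square in Q since 651 is squarefree and ≠ 1. Hence x^2 - 46x - 122 is irreducible over Q and is the minimal polynomial of α.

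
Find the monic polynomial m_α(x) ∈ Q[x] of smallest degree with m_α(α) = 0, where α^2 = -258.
m_α(x) = x^2 + 258

α satisfies α^2 + 258 = 0, so x^2 + 258 annihilates α. Since d = -258 is squarefree and ≠ 1, it is not a perfect square in Q, so x^2 + 258 has no rational root and is therefore irreducible over Q (a degree-2 polynomial over a field is irreducible iff it has no root). Hence m_α(x) = x^2 + 258.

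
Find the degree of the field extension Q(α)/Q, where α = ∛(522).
[Q(α):Q] = 3

The minimal polynomial of α is x^3 - 522, irreducible over Q since 522 is not a perfect cube (so x^3 - 522 has no rational root). Hence [Q(α):Q] = deg(m_α) = 3.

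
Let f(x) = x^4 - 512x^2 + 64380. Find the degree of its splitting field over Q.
[K : Q] = 4

Solving the quadratic in x^2: x^2 = (512 ± √(512^2 - 4·64380))/2 = (512 ± √4624)/2 = (512 ± 68)/2, giving x^2 = 290 or x^2 = 222. So f(x) = (x^2 - 290)(x^2 - 222) and the roots of f are ±√290, ±√222. Hence the splitting field is K = Q(√290, √222). Since 290 and 222 are distinct squarefree integers > 1, their product 64380 is not a perfect square, so √222 ∉ Q(√290). By the tower law [K:Q] = [Q(√290,√222):Q(√290)] · [Q(√290):Q] = 2 · 2 = 4.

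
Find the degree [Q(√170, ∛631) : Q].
[Q(√170, ∛631) : Q] = 6

Let L = Q(√170, ∛631). Since Q(√170) ⊂ L and [Q(√170):Q] = 2, the tower law gives 2 | [L:Q]. Likewise Q(∛631) ⊂ L with [Q(∛631):Q] = 3 (because 631 is not a perfect cube), so 3 | [L:Q]. As gcd(2,3) = 1, [L:Q] is divisible by 6. Conversely L is generated over Q by √170 and ∛631, so [L:Q] ≤ 2·3 = 6. Therefore [Q(√170, ∛631) : Q] = 6.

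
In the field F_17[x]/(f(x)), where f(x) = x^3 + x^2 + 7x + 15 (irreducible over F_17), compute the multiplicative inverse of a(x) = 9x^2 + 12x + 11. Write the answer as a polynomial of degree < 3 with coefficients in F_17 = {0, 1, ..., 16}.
a(x)^(-1) ≡ 5x^2 + 8x + 9 (mod f(x))

Since f is irreducible over F_17, F_17[x]/(f) is a field and a(x) ≠ 0 has an inverse. Apply the extended Euclidean algorithm to f(x) and a(x) in F_17[x]: f(x) = (2x + 5)·a(x) + (10x + 11);  a(x) = (6x + 15)·(10x + 11) + (16). The last nonzero remainder is the constant 16 = gcd(f, a) in F_17. Back-substituting through the division chain expresses 16 = s(x)·a(x) + t(x)·f(x) with s(x) ≡ 12x^2 + 9x + 8 (mod f), so (12x^2 + 9x + 8)·a(x) ≡ 16 (mod f). Multiplying by 16^(-1) ≡ 16 in F_17 gives a(x)^(-1) ≡ 16·(12x^2 + 9x + 8) ≡ 5x^2 + 8x + 9 (mod f). Check: (9x^2 + 12x + 11)·(5x^2 + 8x + 9) = 11x^4 + 13x^3 + 11x^2 + 9x + 14 ≡ 1 (mod x^3 + x^2 + 7x + 15).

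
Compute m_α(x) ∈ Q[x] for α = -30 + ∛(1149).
m_α(x) = x^3 + 90x^2 + 2700x + 25851

Set β = α + 30 = ∛(1149), so β^3 = 1149. Then (α + 30)^3 - 1149 = 0, i.e. α is a root of g(x) = (x + 30)^3 - 1149 = x^3 + 90x^2 + 2700x + 25851. Since g(x) = h(x + 30) where h(x) = x^3 - 1149, and h is irreducible over Q (because 1149 is not a perfect cube, so h has no rational root, and a monic cubic with no rational root is irreducible), g is also irreducible (irreducibility is preserved under the substitution x → x + 30). Hence m_α(x) = x^3 + 90x^2 + 2700x + 25851.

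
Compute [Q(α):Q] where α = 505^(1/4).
[Q(α):Q] = 4

α is a root of x^4 - 505. By Eisenstein's criterion at the prime p = 5 (which divides the constant term 505 but p^2 = 25 does not, since 505 is squarefree), x^4 - 505 is irreducible over Q. Hence [Q(α):Q] = 4.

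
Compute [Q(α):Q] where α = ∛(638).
[Q(α):Q] = 3

The minimal polynomial of α is x^3 - 638, irreducible over Q since 638 is not a perfect cube (so x^3 - 638 has no rational root). Hence [Q(α):Q] = deg(m_α) = 3.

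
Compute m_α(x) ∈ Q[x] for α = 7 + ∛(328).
m_α(x) = x^3 - 21x^2 + 147x - 671

Set β = α - 7 = ∛(328), so β^3 = 328. Then (α - 7)^3 - 328 = 0, i.e. α is a root of g(x) = (x - 7)^3 - 328 = x^3 - 21x^2 + 147x - 671. Since g(x) = h(x - 7) where h(x) = x^3 - 328, and h is irreducible over Q (because 328 is not a perfect cube, so h has no rational root, and a monic cubic with no rational root is irreducible), g is also irreducible (irreducibility is preserved under the substitution x → x - 7). Hence m_α(x) = x^3 - 21x^2 + 147x - 671.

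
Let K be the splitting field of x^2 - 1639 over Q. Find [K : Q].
[K : Q] = 2

f(x) = x^2 - 1639 factors as (x - √1639)(x + √1639). The splitting field is K = Q(√1639). Since 1639 is squarefree and > 1, it is not a perfect square, so x^2 - 1639 is irreducible over Q and [Q(√1639) : Q] = 2. Hence [K : Q] = 2.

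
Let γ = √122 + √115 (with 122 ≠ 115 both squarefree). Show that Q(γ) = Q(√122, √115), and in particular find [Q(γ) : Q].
[Q(γ) : Q] = 4 (equivalently, Q(γ) = Q(√122, √115))

Obviously Q(γ) ⊆ Q(√122, √115), and [Q(√122, √115):Q] = 4 (since 122, 115 are distinct squarefree integers > 1 with 14030 not a perfect square). To show equality we compute the minimal polynomial of γ. From γ = √122 + √115: γ^2 = 122 + 2√(14030) + 115 = 237 + 2√(14030), so γ^2 - 237 = 2√(14030); squaring, (γ^2 - 237)^2 = 4·14030, i.e. γ^4 - 474γ^2 + 56169 - 56120 = 0, i.e. γ^4 - 474γ^2 + 49 = 0. So γ is a root of x^4 - 474x^2 + 49. This polynomial is irreducible over Q: it has no rational root (each ±√122 ± √115 is irrational), and any factorization into two quadratics over Q would force √(14030) ∈ Q (pairing opposite roots) or √122, √115 ∈ Q (other pairings), all impossible. Hence [Q(γ):Q] = 4 = [Q(√122, √115):Q], so Q(γ) = Q(√122, √115).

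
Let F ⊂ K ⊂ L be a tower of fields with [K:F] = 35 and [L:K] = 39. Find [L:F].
[L:F] = 1365

The tower law says that for any tower of field extensions F ⊂ K ⊂ L with finite degrees, [L:F] = [L:K] · [K:F]. Here this gives [L:F] = 39 · 35 = 1365.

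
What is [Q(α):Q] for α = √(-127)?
[Q(α):Q] = 2

[Q(α):Q] equals the degree of the minimal polynomial of α. Here α^2 = -127 and x^2 + 127 is irreducible (d = -127 is squarefree, ≠ 1, hence not a square), so deg(m_α) = 2. Thus [Q(α):Q] = 2.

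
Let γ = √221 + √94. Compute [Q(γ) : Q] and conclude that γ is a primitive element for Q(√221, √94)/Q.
[Q(γ) : Q] = 4 (equivalently, Q(γ) = Q(√221, √94))

Obviously Q(γ) ⊆ Q(√221, √94), and [Q(√221, √94):Q] = 4 (since 221, 94 are distinct squarefree integers > 1 with 20774 not a perfect square). To show equality we compute the minimal polynomial of γ. From γ = √221 + √94: γ^2 = 221 + 2√(20774) + 94 = 315 + 2√(20774), so γ^2 - 315 = 2√(20774); squaring, (γ^2 - 315)^2 = 4·20774, i.e. γ^4 - 630γ^2 + 99225 - 83096 = 0, i.e. γ^4 - 630γ^2 + 16129 = 0. So γ is a root of x^4 - 630x^2 + 16129. This polynomial is irreducible over Q: it has no rational root (each ±√221 ± √94 is irrational), and any factorization into two quadratics over Q would force √(20774) ∈ Q (pairing opposite roots) or √221, √94 ∈ Q (other pairings), all impossible. Hence [Q(γ):Q] = 4 = [Q(√221, √94):Q], so Q(γ) = Q(√221, √94).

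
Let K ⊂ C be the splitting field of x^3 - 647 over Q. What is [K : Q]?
[K : Q] = 6

The roots of x^3 - 647 are ∛647, ω∛647, ω^2∛647 where ω = e^(2πi/3) is a primitive cube root of unity, so K = Q(∛647, ω). Now [Q(∛647):Q] = 3 (since 647 is not a perfect cube, x^3 - 647 is irreducible) and [Q(ω):Q] = 2. Both 2 and 3 divide [K:Q], and [K:Q] ≤ 3·2 = 6, so [K:Q] = 6. (Equivalently: Q(∛647) ⊂ R but ω ∉ R, so [K : Q(∛647)] = 2.)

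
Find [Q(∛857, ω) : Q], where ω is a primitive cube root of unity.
[Q(∛857, ω) : Q] = 6

[Q(∛857):Q] = 3 (min poly x^3 - 857, irreducible since 857 is not a perfect cube). [Q(ω):Q] = 2 (min poly x^2 + x + 1). Since Q(∛857) ⊂ R and ω ∉ R, we have ω ∉ Q(∛857), so x^2 + x + 1 remains irreducible over Q(∛857) and [Q(∛857, ω) : Q(∛857)] = 2. By the tower law, [Q(∛857, ω) : Q] = 3 · 2 = 6. (In fact Q(∛857, ω) is the splitting field of x^3 - 857 over Q.)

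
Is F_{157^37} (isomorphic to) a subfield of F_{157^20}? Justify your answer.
No: F_{157^37} is not a subfield of F_{157^20}

F_{p^m} embeds in F_{p^n} iff m | n. Here 37 ∤ 20 (since 20 = 0·37 + 20 with remainder 20 ≠ 0), so F_{157^37} is not a subfield of F_{157^20}. Equivalently: if it were, the tower law would give 37 = [F_{157^37}:F_157] dividing [F_{157^20}:F_157] = 20, contradiction.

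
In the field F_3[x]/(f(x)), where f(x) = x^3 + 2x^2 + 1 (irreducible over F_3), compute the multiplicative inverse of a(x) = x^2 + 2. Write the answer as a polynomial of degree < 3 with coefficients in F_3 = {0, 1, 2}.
a(x)^(-1) ≡ 2x^2 + x + 2 (mod f(x))

Since f is irreducible over F_3, F_3[x]/(f) is a field and a(x) ≠ 0 has an inverse. Apply the extended Euclidean algorithm to f(x) and a(x) in F_3[x]: f(x) = (x + 2)·a(x) + (x);  a(x) = (x)·(x) + (2). The last nonzero remainder is the constant 2 = gcd(f, a) in F_3. Back-substituting through the division chain expresses 2 = s(x)·a(x) + t(x)·f(x) with s(x) ≡ x^2 + 2x + 1 (mod f), so (x^2 + 2x + 1)·a(x) ≡ 2 (mod f). Multiplying by 2^(-1) ≡ 2 in F_3 gives a(x)^(-1) ≡ 2·(x^2 + 2x + 1) ≡ 2x^2 + x + 2 (mod f). Check: (x^2 + 2)·(2x^2 + x + 2) = 2x^4 + x^3 + 2x + 1 ≡ 1 (mod x^3 + 2x^2 + 1).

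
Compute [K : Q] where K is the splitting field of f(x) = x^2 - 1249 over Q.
[K : Q] = 2

f(x) = x^2 - 1249 factors as (x - √1249)(x + √1249). The splitting field is K = Q(√1249). Since 1249 is squarefree and > 1, it is not a perfect square, so x^2 - 1249 is irreducible over Q and [Q(√1249) : Q] = 2. Hence [K : Q] = 2.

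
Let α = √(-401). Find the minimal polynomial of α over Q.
m_α(x) = x^2 + 401

α satisfies α^2 + 401 = 0, so x^2 + 401 annihilates α. Since d = -401 is squarefree and ≠ 1, it is not a perfect square in Q, so x^2 + 401 has no rational root and is therefore irreducible over Q (a degree-2 polynomial over a field is irreducible iff it has no root). Hence m_α(x) = x^2 + 401.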